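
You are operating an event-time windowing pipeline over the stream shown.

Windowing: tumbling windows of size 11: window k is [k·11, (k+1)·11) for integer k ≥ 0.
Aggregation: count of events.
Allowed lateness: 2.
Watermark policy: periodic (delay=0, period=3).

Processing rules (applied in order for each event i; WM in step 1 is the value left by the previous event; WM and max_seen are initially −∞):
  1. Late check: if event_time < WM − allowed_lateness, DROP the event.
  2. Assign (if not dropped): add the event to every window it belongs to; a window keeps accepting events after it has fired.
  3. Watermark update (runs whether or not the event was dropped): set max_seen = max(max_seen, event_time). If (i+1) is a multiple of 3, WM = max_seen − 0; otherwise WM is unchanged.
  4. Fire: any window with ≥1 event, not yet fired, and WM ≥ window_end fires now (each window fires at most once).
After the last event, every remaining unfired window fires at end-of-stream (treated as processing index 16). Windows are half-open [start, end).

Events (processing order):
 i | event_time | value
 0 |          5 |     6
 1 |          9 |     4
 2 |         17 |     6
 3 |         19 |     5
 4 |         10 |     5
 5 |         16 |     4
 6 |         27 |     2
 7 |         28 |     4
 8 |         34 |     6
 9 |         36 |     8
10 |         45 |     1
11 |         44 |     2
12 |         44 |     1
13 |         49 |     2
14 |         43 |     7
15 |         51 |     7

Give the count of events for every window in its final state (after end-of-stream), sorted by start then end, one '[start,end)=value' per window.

i=0 t=5 v=6: → [0,11); WM=−∞
i=1 t=9 v=4: → [0,11); WM=−∞
i=2 t=17 v=6: → [11,22); WM=17; [0,11) fires=2
i=3 t=19 v=5: → [11,22); WM=17
i=4 t=10 v=5: DROP (t<17-2); WM=17
i=5 t=16 v=4: → [11,22); WM=19
i=6 t=27 v=2: → [22,33); WM=19
i=7 t=28 v=4: → [22,33); WM=19
i=8 t=34 v=6: → [33,44); WM=34; [11,22) fires=3 [22,33) fires=2
i=9 t=36 v=8: → [33,44); WM=34
i=10 t=45 v=1: → [44,55); WM=34
i=11 t=44 v=2: → [44,55); WM=45; [33,44) fires=2
i=12 t=44 v=1: → [44,55); WM=45
i=13 t=49 v=2: → [44,55); WM=45
i=14 t=43 v=7: → [33,44); WM=49
i=15 t=51 v=7: → [44,55); WM=49

[0,11)=2 [11,22)=3 [22,33)=2 [33,44)=3 [44,55)=5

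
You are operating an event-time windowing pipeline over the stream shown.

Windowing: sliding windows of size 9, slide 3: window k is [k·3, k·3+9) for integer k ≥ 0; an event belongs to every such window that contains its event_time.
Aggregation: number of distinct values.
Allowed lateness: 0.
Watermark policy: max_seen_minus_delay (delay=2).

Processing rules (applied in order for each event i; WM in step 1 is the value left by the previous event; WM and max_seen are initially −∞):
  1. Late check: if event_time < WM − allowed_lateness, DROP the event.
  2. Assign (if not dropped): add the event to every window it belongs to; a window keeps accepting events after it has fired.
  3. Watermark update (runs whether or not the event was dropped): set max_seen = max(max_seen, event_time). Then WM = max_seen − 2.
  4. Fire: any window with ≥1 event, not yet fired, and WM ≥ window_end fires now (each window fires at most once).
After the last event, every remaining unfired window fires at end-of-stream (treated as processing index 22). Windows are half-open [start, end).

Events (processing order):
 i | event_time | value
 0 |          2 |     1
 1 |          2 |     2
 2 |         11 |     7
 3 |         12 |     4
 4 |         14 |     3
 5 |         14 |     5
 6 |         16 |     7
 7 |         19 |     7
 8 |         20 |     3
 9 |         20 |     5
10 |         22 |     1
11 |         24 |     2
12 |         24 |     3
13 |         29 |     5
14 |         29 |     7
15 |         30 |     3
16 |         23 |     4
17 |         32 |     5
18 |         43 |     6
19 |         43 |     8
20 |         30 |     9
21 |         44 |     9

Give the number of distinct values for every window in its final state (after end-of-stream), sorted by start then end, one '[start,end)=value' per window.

[0,9)=2 [3,12)=1 [6,15)=4 [9,18)=4 [12,21)=4 [15,24)=4 [18,27)=5 [21,30)=5 [24,33)=4 [27,36)=3 [30,39)=2 [36,45)=3 [39,48)=3 [42,51)=3

i=0 t=2 v=1: → [0,9); WM=0
i=1 t=2 v=2: → [0,9); WM=0
i=2 t=11 v=7: → [9,18),[6,15),[3,12); WM=9; [0,9) fires=2
i=3 t=12 v=4: → [12,21),[9,18),[6,15); WM=10
i=4 t=14 v=3: → [12,21),[9,18),[6,15); WM=12; [3,12) fires=1
i=5 t=14 v=5: → [12,21),[9,18),[6,15); WM=12
i=6 t=16 v=7: → [15,24),[12,21),[9,18); WM=14
i=7 t=19 v=7: → [18,27),[15,24),[12,21); WM=17; [6,15) fires=4
i=8 t=20 v=3: → [18,27),[15,24),[12,21); WM=18; [9,18) fires=4
i=9 t=20 v=5: → [18,27),[15,24),[12,21); WM=18
i=10 t=22 v=1: → [21,30),[18,27),[15,24); WM=20
i=11 t=24 v=2: → [24,33),[21,30),[18,27); WM=22; [12,21) fires=4
i=12 t=24 v=3: → [24,33),[21,30),[18,27); WM=22
i=13 t=29 v=5: → [27,36),[24,33),[21,30); WM=27; [15,24) fires=4 [18,27) fires=5
i=14 t=29 v=7: → [27,36),[24,33),[21,30); WM=27
i=15 t=30 v=3: → [30,39),[27,36),[24,33); WM=28
i=16 t=23 v=4: DROP (t<28-0); WM=28
i=17 t=32 v=5: → [30,39),[27,36),[24,33); WM=30; [21,30) fires=5
i=18 t=43 v=6: → [42,51),[39,48),[36,45); WM=41; [24,33) fires=4 [27,36) fires=3 [30,39) fires=2
i=19 t=43 v=8: → [42,51),[39,48),[36,45); WM=41
i=20 t=30 v=9: DROP (t<41-0); WM=41
i=21 t=44 v=9: → [42,51),[39,48),[36,45); WM=42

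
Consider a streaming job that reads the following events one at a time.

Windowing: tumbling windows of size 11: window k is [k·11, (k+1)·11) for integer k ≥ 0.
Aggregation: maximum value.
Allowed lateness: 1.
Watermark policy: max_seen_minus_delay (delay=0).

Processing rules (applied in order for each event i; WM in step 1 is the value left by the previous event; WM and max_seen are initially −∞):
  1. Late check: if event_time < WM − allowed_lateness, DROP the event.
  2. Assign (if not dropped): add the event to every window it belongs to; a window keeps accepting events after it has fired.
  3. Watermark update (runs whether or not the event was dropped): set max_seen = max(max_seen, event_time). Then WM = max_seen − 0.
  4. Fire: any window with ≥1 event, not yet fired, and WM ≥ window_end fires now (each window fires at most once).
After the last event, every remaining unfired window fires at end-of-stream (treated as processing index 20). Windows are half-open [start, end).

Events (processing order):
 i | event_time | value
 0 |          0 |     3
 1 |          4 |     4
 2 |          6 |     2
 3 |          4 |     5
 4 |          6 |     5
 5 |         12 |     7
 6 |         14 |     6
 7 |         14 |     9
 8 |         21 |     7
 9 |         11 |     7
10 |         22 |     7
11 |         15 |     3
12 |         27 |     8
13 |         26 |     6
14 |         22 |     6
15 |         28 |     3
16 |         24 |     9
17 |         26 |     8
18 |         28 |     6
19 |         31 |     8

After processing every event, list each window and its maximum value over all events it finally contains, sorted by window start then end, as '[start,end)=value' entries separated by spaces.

i=0 t=0 v=3: → [0,11); WM=0
i=1 t=4 v=4: → [0,11); WM=4
i=2 t=6 v=2: → [0,11); WM=6
i=3 t=4 v=5: DROP (t<6-1); WM=6
i=4 t=6 v=5: → [0,11); WM=6
i=5 t=12 v=7: → [11,22); WM=12; [0,11) fires=5
i=6 t=14 v=6: → [11,22); WM=14
i=7 t=14 v=9: → [11,22); WM=14
i=8 t=21 v=7: → [11,22); WM=21
i=9 t=11 v=7: DROP (t<21-1); WM=21
i=10 t=22 v=7: → [22,33); WM=22; [11,22) fires=9
i=11 t=15 v=3: DROP (t<22-1); WM=22
i=12 t=27 v=8: → [22,33); WM=27
i=13 t=26 v=6: → [22,33); WM=27
i=14 t=22 v=6: DROP (t<27-1); WM=27
i=15 t=28 v=3: → [22,33); WM=28
i=16 t=24 v=9: DROP (t<28-1); WM=28
i=17 t=26 v=8: DROP (t<28-1); WM=28
i=18 t=28 v=6: → [22,33); WM=28
i=19 t=31 v=8: → [22,33); WM=31

[0,11)=5 [11,22)=9 [22,33)=8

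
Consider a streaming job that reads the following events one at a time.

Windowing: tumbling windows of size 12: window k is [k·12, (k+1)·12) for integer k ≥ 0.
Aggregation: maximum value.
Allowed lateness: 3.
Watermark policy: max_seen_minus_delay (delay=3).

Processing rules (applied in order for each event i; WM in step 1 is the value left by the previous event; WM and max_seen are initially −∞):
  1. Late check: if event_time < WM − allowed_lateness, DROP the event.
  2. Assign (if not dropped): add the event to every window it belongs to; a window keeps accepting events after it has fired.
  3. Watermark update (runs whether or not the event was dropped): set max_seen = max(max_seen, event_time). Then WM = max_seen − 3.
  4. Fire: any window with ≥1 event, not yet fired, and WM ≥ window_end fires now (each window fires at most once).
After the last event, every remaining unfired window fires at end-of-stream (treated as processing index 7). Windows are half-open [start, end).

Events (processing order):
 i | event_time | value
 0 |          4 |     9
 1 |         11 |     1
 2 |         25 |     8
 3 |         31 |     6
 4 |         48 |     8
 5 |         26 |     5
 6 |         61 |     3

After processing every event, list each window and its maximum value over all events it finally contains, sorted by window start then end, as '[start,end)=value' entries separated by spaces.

i=0 t=4 v=9: → [0,12); WM=1
i=1 t=11 v=1: → [0,12); WM=8
i=2 t=25 v=8: → [24,36); WM=22; [0,12) fires=9
i=3 t=31 v=6: → [24,36); WM=28
i=4 t=48 v=8: → [48,60); WM=45; [24,36) fires=8
i=5 t=26 v=5: DROP (t<45-3); WM=45
i=6 t=61 v=3: → [60,72); WM=58

[0,12)=9 [24,36)=8 [48,60)=8 [60,72)=3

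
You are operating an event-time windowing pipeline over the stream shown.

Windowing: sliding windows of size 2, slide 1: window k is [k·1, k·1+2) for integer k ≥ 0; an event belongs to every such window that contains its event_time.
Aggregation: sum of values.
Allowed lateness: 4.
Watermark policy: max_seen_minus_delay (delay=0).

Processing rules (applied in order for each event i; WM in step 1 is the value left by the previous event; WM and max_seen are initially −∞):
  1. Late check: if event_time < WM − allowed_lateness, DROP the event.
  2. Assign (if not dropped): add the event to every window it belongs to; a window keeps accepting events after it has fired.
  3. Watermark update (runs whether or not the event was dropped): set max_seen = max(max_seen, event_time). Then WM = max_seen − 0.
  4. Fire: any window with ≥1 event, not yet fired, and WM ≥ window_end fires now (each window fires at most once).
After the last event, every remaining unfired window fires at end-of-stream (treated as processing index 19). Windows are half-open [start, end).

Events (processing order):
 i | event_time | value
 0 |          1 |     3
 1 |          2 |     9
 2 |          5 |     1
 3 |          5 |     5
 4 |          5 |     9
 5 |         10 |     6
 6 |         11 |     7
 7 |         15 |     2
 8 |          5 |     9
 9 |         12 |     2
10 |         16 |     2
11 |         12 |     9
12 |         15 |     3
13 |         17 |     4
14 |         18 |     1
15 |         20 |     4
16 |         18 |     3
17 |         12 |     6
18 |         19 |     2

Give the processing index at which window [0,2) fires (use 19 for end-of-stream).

i=0 t=1 v=3: → [1,3),[0,2); WM=1
i=1 t=2 v=9: → [2,4),[1,3); WM=2; [0,2) fires=3
i=2 t=5 v=1: → [5,7),[4,6); WM=5; [1,3) fires=12 [2,4) fires=9
i=3 t=5 v=5: → [5,7),[4,6); WM=5
i=4 t=5 v=9: → [5,7),[4,6); WM=5
i=5 t=10 v=6: → [10,12),[9,11); WM=10; [4,6) fires=15 [5,7) fires=15
i=6 t=11 v=7: → [11,13),[10,12); WM=11; [9,11) fires=6
i=7 t=15 v=2: → [15,17),[14,16); WM=15; [10,12) fires=13 [11,13) fires=7
i=8 t=5 v=9: DROP (t<15-4); WM=15
i=9 t=12 v=2: → [12,14),[11,13); WM=15; [12,14) fires=2
i=10 t=16 v=2: → [16,18),[15,17); WM=16; [14,16) fires=2
i=11 t=12 v=9: → [12,14),[11,13); WM=16
i=12 t=15 v=3: → [15,17),[14,16); WM=16
i=13 t=17 v=4: → [17,19),[16,18); WM=17; [15,17) fires=7
i=14 t=18 v=1: → [18,20),[17,19); WM=18; [16,18) fires=6
i=15 t=20 v=4: → [20,22),[19,21); WM=20; [17,19) fires=5 [18,20) fires=1
i=16 t=18 v=3: → [18,20),[17,19); WM=20
i=17 t=12 v=6: DROP (t<20-4); WM=20
i=18 t=19 v=2: → [19,21),[18,20); WM=20

1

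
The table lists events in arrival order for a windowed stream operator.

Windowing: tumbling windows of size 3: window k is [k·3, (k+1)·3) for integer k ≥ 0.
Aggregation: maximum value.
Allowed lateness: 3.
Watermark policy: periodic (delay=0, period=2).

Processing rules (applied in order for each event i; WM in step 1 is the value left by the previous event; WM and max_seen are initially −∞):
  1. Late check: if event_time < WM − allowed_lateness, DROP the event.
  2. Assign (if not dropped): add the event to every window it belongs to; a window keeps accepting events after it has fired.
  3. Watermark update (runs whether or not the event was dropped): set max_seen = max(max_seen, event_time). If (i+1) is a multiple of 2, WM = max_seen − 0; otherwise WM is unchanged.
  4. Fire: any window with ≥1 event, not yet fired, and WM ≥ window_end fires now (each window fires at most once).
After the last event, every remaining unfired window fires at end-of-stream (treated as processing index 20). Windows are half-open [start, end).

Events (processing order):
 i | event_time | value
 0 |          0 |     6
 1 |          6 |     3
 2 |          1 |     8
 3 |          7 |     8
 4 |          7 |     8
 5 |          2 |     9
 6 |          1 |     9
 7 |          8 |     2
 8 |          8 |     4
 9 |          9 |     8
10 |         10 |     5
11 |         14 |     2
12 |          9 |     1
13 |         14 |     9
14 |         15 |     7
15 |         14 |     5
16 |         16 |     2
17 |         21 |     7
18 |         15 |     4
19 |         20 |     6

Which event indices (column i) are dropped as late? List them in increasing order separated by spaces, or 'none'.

2 5 6 12 18

i=0 t=0 v=6: → [0,3); WM=−∞
i=1 t=6 v=3: → [6,9); WM=6; [0,3) fires=6
i=2 t=1 v=8: DROP (t<6-3); WM=6
i=3 t=7 v=8: → [6,9); WM=7
i=4 t=7 v=8: → [6,9); WM=7
i=5 t=2 v=9: DROP (t<7-3); WM=7
i=6 t=1 v=9: DROP (t<7-3); WM=7
i=7 t=8 v=2: → [6,9); WM=8
i=8 t=8 v=4: → [6,9); WM=8
i=9 t=9 v=8: → [9,12); WM=9; [6,9) fires=8
i=10 t=10 v=5: → [9,12); WM=9
i=11 t=14 v=2: → [12,15); WM=14; [9,12) fires=8
i=12 t=9 v=1: DROP (t<14-3); WM=14
i=13 t=14 v=9: → [12,15); WM=14
i=14 t=15 v=7: → [15,18); WM=14
i=15 t=14 v=5: → [12,15); WM=15; [12,15) fires=9
i=16 t=16 v=2: → [15,18); WM=15
i=17 t=21 v=7: → [21,24); WM=21; [15,18) fires=7
i=18 t=15 v=4: DROP (t<21-3); WM=21
i=19 t=20 v=6: → [18,21); WM=21; [18,21) fires=6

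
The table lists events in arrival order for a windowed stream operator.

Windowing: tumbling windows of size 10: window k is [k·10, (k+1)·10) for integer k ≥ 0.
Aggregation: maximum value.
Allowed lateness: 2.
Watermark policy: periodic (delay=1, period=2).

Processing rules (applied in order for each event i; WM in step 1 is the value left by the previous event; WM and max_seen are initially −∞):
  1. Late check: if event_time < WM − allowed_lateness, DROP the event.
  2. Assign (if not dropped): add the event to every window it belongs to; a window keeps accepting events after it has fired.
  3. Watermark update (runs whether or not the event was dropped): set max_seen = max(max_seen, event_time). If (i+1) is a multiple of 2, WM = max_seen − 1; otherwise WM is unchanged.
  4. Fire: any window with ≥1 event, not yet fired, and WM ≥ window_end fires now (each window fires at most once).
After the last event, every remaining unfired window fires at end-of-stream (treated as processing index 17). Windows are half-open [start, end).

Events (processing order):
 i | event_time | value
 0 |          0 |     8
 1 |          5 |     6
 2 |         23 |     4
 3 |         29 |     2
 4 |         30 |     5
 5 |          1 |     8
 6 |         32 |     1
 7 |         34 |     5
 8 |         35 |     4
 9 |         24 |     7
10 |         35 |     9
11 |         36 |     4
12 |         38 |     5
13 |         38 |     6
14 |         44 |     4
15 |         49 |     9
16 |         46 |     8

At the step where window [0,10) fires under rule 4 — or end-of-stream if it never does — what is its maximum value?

8

i=0 t=0 v=8: → [0,10); WM=−∞
i=1 t=5 v=6: → [0,10); WM=4
i=2 t=23 v=4: → [20,30); WM=4
i=3 t=29 v=2: → [20,30); WM=28; [0,10) fires=8
i=4 t=30 v=5: → [30,40); WM=28
i=5 t=1 v=8: DROP (t<28-2); WM=29
i=6 t=32 v=1: → [30,40); WM=29
i=7 t=34 v=5: → [30,40); WM=33; [20,30) fires=4
i=8 t=35 v=4: → [30,40); WM=33
i=9 t=24 v=7: DROP (t<33-2); WM=34
i=10 t=35 v=9: → [30,40); WM=34
i=11 t=36 v=4: → [30,40); WM=35
i=12 t=38 v=5: → [30,40); WM=35
i=13 t=38 v=6: → [30,40); WM=37
i=14 t=44 v=4: → [40,50); WM=37
i=15 t=49 v=9: → [40,50); WM=48; [30,40) fires=9
i=16 t=46 v=8: → [40,50); WM=48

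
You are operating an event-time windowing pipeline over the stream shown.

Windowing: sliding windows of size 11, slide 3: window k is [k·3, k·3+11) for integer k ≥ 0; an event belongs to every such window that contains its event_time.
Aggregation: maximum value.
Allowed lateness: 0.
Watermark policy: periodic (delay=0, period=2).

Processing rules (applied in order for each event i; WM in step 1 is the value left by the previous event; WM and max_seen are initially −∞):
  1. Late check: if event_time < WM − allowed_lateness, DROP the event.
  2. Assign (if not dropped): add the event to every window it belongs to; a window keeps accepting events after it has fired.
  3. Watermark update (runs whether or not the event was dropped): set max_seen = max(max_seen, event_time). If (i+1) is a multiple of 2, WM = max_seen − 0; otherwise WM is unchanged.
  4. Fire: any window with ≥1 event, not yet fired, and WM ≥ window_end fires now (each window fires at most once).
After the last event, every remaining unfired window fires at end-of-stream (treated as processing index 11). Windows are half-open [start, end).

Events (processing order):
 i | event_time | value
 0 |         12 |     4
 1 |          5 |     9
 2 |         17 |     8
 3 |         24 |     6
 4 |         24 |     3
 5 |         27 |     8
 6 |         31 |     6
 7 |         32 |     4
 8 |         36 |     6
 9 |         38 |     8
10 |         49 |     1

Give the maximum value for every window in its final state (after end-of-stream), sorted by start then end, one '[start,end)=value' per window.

[0,11)=9 [3,14)=9 [6,17)=4 [9,20)=8 [12,23)=8 [15,26)=8 [18,29)=8 [21,32)=8 [24,35)=8 [27,38)=8 [30,41)=8 [33,44)=8 [36,47)=8 [39,50)=1 [42,53)=1 [45,56)=1 [48,59)=1

i=0 t=12 v=4: → [12,23),[9,20),[6,17),[3,14); WM=−∞
i=1 t=5 v=9: → [3,14),[0,11); WM=12; [0,11) fires=9
i=2 t=17 v=8: → [15,26),[12,23),[9,20); WM=12
i=3 t=24 v=6: → [24,35),[21,32),[18,29),[15,26); WM=24; [3,14) fires=9 [6,17) fires=4 [9,20) fires=8 [12,23) fires=8
i=4 t=24 v=3: → [24,35),[21,32),[18,29),[15,26); WM=24
i=5 t=27 v=8: → [27,38),[24,35),[21,32),[18,29); WM=27; [15,26) fires=8
i=6 t=31 v=6: → [30,41),[27,38),[24,35),[21,32); WM=27
i=7 t=32 v=4: → [30,41),[27,38),[24,35); WM=32; [18,29) fires=8 [21,32) fires=8
i=8 t=36 v=6: → [36,47),[33,44),[30,41),[27,38); WM=32
i=9 t=38 v=8: → [36,47),[33,44),[30,41); WM=38; [24,35) fires=8 [27,38) fires=8
i=10 t=49 v=1: → [48,59),[45,56),[42,53),[39,50); WM=38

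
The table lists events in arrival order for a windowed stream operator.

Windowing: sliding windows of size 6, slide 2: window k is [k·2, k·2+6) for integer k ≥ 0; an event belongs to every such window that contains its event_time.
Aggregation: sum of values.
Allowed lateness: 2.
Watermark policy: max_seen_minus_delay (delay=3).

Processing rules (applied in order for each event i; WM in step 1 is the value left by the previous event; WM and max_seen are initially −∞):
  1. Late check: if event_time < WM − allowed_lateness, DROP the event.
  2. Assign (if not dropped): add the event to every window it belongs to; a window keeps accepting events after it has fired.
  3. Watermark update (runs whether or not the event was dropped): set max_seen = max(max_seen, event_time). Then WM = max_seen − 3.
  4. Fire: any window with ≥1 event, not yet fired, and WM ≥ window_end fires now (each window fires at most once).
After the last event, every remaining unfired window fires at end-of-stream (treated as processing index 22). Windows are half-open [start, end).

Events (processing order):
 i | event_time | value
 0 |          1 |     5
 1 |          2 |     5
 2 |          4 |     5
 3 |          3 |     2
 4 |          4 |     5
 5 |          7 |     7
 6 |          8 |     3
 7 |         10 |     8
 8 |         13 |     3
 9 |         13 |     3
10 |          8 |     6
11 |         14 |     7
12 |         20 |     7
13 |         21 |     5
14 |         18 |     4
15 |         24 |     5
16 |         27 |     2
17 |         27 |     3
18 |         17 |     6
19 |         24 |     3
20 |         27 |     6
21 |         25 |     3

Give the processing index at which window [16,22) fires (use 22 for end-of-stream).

i=0 t=1 v=5: → [0,6); WM=-2
i=1 t=2 v=5: → [2,8),[0,6); WM=-1
i=2 t=4 v=5: → [4,10),[2,8),[0,6); WM=1
i=3 t=3 v=2: → [2,8),[0,6); WM=1
i=4 t=4 v=5: → [4,10),[2,8),[0,6); WM=1
i=5 t=7 v=7: → [6,12),[4,10),[2,8); WM=4
i=6 t=8 v=3: → [8,14),[6,12),[4,10); WM=5
i=7 t=10 v=8: → [10,16),[8,14),[6,12); WM=7; [0,6) fires=22
i=8 t=13 v=3: → [12,18),[10,16),[8,14); WM=10; [2,8) fires=24 [4,10) fires=20
i=9 t=13 v=3: → [12,18),[10,16),[8,14); WM=10
i=10 t=8 v=6: → [8,14),[6,12),[4,10); WM=10
i=11 t=14 v=7: → [14,20),[12,18),[10,16); WM=11
i=12 t=20 v=7: → [20,26),[18,24),[16,22); WM=17; [6,12) fires=24 [8,14) fires=23 [10,16) fires=21
i=13 t=21 v=5: → [20,26),[18,24),[16,22); WM=18; [12,18) fires=13
i=14 t=18 v=4: → [18,24),[16,22),[14,20); WM=18
i=15 t=24 v=5: → [24,30),[22,28),[20,26); WM=21; [14,20) fires=11
i=16 t=27 v=2: → [26,32),[24,30),[22,28); WM=24; [16,22) fires=16 [18,24) fires=16
i=17 t=27 v=3: → [26,32),[24,30),[22,28); WM=24
i=18 t=17 v=6: DROP (t<24-2); WM=24
i=19 t=24 v=3: → [24,30),[22,28),[20,26); WM=24
i=20 t=27 v=6: → [26,32),[24,30),[22,28); WM=24
i=21 t=25 v=3: → [24,30),[22,28),[20,26); WM=24

16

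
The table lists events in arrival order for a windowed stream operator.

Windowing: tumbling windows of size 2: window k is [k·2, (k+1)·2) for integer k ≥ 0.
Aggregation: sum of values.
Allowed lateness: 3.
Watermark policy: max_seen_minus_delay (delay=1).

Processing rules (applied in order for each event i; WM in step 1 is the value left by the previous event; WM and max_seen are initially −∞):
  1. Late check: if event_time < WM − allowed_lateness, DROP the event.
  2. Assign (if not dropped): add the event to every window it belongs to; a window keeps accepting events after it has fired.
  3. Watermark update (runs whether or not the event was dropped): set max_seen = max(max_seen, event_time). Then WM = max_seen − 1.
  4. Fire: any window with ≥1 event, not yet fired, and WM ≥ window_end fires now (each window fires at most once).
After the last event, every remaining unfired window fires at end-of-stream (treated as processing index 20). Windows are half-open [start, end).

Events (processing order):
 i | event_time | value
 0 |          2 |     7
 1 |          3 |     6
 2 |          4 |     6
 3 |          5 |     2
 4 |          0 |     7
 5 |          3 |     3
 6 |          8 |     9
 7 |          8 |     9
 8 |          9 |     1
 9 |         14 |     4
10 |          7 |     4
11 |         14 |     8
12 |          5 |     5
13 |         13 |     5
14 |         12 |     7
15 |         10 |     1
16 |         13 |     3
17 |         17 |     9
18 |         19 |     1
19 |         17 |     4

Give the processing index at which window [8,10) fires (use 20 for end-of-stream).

9

i=0 t=2 v=7: → [2,4); WM=1
i=1 t=3 v=6: → [2,4); WM=2
i=2 t=4 v=6: → [4,6); WM=3
i=3 t=5 v=2: → [4,6); WM=4; [2,4) fires=13
i=4 t=0 v=7: DROP (t<4-3); WM=4
i=5 t=3 v=3: → [2,4); WM=4
i=6 t=8 v=9: → [8,10); WM=7; [4,6) fires=8
i=7 t=8 v=9: → [8,10); WM=7
i=8 t=9 v=1: → [8,10); WM=8
i=9 t=14 v=4: → [14,16); WM=13; [8,10) fires=19
i=10 t=7 v=4: DROP (t<13-3); WM=13
i=11 t=14 v=8: → [14,16); WM=13
i=12 t=5 v=5: DROP (t<13-3); WM=13
i=13 t=13 v=5: → [12,14); WM=13
i=14 t=12 v=7: → [12,14); WM=13
i=15 t=10 v=1: → [10,12); WM=13; [10,12) fires=1
i=16 t=13 v=3: → [12,14); WM=13
i=17 t=17 v=9: → [16,18); WM=16; [12,14) fires=15 [14,16) fires=12
i=18 t=19 v=1: → [18,20); WM=18; [16,18) fires=9
i=19 t=17 v=4: → [16,18); WM=18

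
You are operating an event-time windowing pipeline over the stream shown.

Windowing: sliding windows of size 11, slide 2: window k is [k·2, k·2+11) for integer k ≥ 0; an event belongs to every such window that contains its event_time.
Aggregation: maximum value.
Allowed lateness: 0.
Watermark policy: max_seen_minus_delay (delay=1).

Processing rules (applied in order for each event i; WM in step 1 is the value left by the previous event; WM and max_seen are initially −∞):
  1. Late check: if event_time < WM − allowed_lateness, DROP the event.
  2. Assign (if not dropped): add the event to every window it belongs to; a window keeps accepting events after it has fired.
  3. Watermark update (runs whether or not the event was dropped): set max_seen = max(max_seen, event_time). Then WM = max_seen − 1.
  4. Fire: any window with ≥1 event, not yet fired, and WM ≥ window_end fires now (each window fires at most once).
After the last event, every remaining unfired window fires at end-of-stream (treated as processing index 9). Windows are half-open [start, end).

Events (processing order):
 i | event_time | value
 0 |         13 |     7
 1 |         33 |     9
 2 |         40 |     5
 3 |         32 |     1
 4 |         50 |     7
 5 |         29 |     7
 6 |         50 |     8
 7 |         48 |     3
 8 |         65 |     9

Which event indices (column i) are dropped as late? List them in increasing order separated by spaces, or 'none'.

3 5 7

i=0 t=13 v=7: → [12,23),[10,21),[8,19),[6,17),[4,15); WM=12
i=1 t=33 v=9: → [32,43),[30,41),[28,39),[26,37),[24,35); WM=32; [4,15) fires=7 [6,17) fires=7 [8,19) fires=7 [10,21) fires=7 [12,23) fires=7
i=2 t=40 v=5: → [40,51),[38,49),[36,47),[34,45),[32,43),[30,41); WM=39; [24,35) fires=9 [26,37) fires=9 [28,39) fires=9
i=3 t=32 v=1: DROP (t<39-0); WM=39
i=4 t=50 v=7: → [50,61),[48,59),[46,57),[44,55),[42,53),[40,51); WM=49; [30,41) fires=9 [32,43) fires=9 [34,45) fires=5 [36,47) fires=5 [38,49) fires=5
i=5 t=29 v=7: DROP (t<49-0); WM=49
i=6 t=50 v=8: → [50,61),[48,59),[46,57),[44,55),[42,53),[40,51); WM=49
i=7 t=48 v=3: DROP (t<49-0); WM=49
i=8 t=65 v=9: → [64,75),[62,73),[60,71),[58,69),[56,67); WM=64; [40,51) fires=8 [42,53) fires=8 [44,55) fires=8 [46,57) fires=8 [48,59) fires=8 [50,61) fires=8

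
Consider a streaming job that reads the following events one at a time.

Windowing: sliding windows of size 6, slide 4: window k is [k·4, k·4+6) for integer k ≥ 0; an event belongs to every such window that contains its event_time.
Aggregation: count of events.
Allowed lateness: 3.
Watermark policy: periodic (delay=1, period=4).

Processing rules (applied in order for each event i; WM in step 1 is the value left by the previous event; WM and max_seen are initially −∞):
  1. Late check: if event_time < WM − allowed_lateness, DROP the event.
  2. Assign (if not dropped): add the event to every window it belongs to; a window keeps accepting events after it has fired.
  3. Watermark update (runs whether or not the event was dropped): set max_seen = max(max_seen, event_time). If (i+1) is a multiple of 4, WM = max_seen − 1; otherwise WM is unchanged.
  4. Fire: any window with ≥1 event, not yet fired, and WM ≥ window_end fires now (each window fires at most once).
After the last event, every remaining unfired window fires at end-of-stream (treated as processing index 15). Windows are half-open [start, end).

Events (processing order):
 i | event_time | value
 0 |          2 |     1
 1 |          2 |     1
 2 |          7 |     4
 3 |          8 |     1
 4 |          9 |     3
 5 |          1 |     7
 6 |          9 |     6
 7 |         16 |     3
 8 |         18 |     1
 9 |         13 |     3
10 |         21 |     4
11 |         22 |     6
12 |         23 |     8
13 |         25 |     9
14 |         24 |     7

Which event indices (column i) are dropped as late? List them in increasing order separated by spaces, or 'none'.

5

i=0 t=2 v=1: → [0,6); WM=−∞
i=1 t=2 v=1: → [0,6); WM=−∞
i=2 t=7 v=4: → [4,10); WM=−∞
i=3 t=8 v=1: → [8,14),[4,10); WM=7; [0,6) fires=2
i=4 t=9 v=3: → [8,14),[4,10); WM=7
i=5 t=1 v=7: DROP (t<7-3); WM=7
i=6 t=9 v=6: → [8,14),[4,10); WM=7
i=7 t=16 v=3: → [16,22),[12,18); WM=15; [4,10) fires=4 [8,14) fires=3
i=8 t=18 v=1: → [16,22); WM=15
i=9 t=13 v=3: → [12,18),[8,14); WM=15
i=10 t=21 v=4: → [20,26),[16,22); WM=15
i=11 t=22 v=6: → [20,26); WM=21; [12,18) fires=2
i=12 t=23 v=8: → [20,26); WM=21
i=13 t=25 v=9: → [24,30),[20,26); WM=21
i=14 t=24 v=7: → [24,30),[20,26); WM=21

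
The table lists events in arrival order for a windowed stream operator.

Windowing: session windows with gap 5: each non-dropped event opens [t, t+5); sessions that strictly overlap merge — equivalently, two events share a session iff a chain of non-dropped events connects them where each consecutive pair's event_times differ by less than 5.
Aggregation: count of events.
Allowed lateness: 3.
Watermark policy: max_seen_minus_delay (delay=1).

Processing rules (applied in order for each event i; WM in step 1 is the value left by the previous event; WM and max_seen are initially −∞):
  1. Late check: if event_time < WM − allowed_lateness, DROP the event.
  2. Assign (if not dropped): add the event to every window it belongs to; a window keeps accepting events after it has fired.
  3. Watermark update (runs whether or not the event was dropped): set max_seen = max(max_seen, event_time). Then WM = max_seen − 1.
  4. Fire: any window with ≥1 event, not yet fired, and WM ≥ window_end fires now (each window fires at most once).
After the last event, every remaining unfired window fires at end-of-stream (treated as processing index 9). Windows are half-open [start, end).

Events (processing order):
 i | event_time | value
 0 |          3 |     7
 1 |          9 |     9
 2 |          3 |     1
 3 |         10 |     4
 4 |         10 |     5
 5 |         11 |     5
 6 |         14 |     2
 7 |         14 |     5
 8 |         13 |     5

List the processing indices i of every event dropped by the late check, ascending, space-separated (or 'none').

2

i=0 t=3 v=7: → [3,8); WM=2
i=1 t=9 v=9: → [9,14); WM=8
i=2 t=3 v=1: DROP (t<8-3); WM=8
i=3 t=10 v=4: → [9,15); WM=9
i=4 t=10 v=5: → [9,15); WM=9
i=5 t=11 v=5: → [9,16); WM=10
i=6 t=14 v=2: → [9,19); WM=13
i=7 t=14 v=5: → [9,19); WM=13
i=8 t=13 v=5: → [9,19); WM=13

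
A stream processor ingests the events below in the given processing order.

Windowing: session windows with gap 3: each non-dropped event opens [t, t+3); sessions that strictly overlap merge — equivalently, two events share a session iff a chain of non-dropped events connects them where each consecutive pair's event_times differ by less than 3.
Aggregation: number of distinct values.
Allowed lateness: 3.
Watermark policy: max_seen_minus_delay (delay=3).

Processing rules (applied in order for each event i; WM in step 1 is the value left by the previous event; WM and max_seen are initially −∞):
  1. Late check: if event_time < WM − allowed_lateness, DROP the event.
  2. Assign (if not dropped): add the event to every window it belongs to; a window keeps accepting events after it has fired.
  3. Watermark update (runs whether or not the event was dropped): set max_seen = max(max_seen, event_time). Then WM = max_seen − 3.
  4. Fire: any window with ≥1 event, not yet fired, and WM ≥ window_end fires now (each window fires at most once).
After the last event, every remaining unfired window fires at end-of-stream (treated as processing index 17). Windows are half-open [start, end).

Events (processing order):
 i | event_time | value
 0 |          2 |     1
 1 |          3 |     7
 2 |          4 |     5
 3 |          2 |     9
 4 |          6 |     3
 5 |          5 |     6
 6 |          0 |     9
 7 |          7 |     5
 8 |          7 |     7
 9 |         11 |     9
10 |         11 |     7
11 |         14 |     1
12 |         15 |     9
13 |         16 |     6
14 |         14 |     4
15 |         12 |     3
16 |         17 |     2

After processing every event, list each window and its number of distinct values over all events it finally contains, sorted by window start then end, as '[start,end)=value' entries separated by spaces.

i=0 t=2 v=1: → [2,5); WM=-1
i=1 t=3 v=7: → [2,6); WM=0
i=2 t=4 v=5: → [2,7); WM=1
i=3 t=2 v=9: → [2,7); WM=1
i=4 t=6 v=3: → [2,9); WM=3
i=5 t=5 v=6: → [2,9); WM=3
i=6 t=0 v=9: → [0,9); WM=3
i=7 t=7 v=5: → [0,10); WM=4
i=8 t=7 v=7: → [0,10); WM=4
i=9 t=11 v=9: → [11,14); WM=8
i=10 t=11 v=7: → [11,14); WM=8
i=11 t=14 v=1: → [14,17); WM=11
i=12 t=15 v=9: → [14,18); WM=12
i=13 t=16 v=6: → [14,19); WM=13
i=14 t=14 v=4: → [14,19); WM=13
i=15 t=12 v=3: → [11,19); WM=13
i=16 t=17 v=2: → [11,20); WM=14

[0,10)=6 [11,20)=7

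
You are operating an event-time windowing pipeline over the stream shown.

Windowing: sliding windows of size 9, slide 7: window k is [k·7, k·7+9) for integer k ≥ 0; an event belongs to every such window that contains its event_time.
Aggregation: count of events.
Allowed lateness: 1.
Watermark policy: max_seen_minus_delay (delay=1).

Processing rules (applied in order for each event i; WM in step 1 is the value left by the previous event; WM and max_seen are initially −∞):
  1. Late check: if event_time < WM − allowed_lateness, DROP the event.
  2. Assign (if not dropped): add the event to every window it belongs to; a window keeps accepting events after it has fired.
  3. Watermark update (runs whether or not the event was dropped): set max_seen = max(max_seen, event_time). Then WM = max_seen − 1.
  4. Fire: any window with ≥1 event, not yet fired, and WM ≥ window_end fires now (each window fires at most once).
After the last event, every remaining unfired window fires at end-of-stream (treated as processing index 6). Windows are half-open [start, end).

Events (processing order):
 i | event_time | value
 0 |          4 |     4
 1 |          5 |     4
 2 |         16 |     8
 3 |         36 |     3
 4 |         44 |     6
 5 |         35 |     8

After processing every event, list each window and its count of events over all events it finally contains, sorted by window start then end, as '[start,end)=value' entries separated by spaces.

[0,9)=2 [14,23)=1 [28,37)=1 [35,44)=1 [42,51)=1

i=0 t=4 v=4: → [0,9); WM=3
i=1 t=5 v=4: → [0,9); WM=4
i=2 t=16 v=8: → [14,23); WM=15; [0,9) fires=2
i=3 t=36 v=3: → [35,44),[28,37); WM=35; [14,23) fires=1
i=4 t=44 v=6: → [42,51); WM=43; [28,37) fires=1
i=5 t=35 v=8: DROP (t<43-1); WM=43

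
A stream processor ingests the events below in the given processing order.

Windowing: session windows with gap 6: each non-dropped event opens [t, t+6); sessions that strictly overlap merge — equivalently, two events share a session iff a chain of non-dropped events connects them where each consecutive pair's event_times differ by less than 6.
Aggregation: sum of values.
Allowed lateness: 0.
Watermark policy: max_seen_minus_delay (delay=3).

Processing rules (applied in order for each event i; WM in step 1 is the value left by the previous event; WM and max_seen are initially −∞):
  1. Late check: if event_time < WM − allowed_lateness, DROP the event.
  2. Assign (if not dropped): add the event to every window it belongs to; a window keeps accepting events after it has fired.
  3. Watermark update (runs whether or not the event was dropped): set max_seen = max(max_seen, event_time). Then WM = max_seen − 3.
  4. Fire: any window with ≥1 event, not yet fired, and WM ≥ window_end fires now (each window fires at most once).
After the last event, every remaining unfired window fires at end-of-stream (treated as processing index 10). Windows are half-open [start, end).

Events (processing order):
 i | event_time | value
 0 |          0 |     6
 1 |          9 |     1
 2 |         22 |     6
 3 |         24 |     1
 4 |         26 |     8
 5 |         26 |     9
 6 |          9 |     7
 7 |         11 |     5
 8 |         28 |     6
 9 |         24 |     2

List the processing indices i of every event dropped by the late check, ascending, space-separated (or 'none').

6 7 9

i=0 t=0 v=6: → [0,6); WM=-3
i=1 t=9 v=1: → [9,15); WM=6
i=2 t=22 v=6: → [22,28); WM=19
i=3 t=24 v=1: → [22,30); WM=21
i=4 t=26 v=8: → [22,32); WM=23
i=5 t=26 v=9: → [22,32); WM=23
i=6 t=9 v=7: DROP (t<23-0); WM=23
i=7 t=11 v=5: DROP (t<23-0); WM=23
i=8 t=28 v=6: → [22,34); WM=25
i=9 t=24 v=2: DROP (t<25-0); WM=25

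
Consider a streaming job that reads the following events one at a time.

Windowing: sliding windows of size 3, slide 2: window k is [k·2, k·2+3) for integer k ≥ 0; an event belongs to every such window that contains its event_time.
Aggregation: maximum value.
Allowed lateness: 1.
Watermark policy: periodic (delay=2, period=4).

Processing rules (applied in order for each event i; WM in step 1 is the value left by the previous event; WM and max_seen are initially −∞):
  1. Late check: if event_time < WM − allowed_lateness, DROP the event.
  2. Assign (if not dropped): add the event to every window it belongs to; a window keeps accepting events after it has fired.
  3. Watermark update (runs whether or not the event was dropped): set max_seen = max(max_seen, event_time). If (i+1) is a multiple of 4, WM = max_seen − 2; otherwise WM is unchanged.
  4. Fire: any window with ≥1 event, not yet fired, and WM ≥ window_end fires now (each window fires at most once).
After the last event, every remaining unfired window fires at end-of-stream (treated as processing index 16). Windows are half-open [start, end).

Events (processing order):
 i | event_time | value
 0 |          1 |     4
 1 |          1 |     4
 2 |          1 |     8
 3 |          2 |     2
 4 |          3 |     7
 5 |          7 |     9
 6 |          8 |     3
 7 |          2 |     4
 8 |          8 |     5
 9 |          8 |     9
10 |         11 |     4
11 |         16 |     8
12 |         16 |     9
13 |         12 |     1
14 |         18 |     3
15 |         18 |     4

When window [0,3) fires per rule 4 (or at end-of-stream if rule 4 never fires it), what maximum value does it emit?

i=0 t=1 v=4: → [0,3); WM=−∞
i=1 t=1 v=4: → [0,3); WM=−∞
i=2 t=1 v=8: → [0,3); WM=−∞
i=3 t=2 v=2: → [2,5),[0,3); WM=0
i=4 t=3 v=7: → [2,5); WM=0
i=5 t=7 v=9: → [6,9); WM=0
i=6 t=8 v=3: → [8,11),[6,9); WM=0
i=7 t=2 v=4: → [2,5),[0,3); WM=6; [0,3) fires=8 [2,5) fires=7
i=8 t=8 v=5: → [8,11),[6,9); WM=6
i=9 t=8 v=9: → [8,11),[6,9); WM=6
i=10 t=11 v=4: → [10,13); WM=6
i=11 t=16 v=8: → [16,19),[14,17); WM=14; [6,9) fires=9 [8,11) fires=9 [10,13) fires=4
i=12 t=16 v=9: → [16,19),[14,17); WM=14
i=13 t=12 v=1: DROP (t<14-1); WM=14
i=14 t=18 v=3: → [18,21),[16,19); WM=14
i=15 t=18 v=4: → [18,21),[16,19); WM=16

8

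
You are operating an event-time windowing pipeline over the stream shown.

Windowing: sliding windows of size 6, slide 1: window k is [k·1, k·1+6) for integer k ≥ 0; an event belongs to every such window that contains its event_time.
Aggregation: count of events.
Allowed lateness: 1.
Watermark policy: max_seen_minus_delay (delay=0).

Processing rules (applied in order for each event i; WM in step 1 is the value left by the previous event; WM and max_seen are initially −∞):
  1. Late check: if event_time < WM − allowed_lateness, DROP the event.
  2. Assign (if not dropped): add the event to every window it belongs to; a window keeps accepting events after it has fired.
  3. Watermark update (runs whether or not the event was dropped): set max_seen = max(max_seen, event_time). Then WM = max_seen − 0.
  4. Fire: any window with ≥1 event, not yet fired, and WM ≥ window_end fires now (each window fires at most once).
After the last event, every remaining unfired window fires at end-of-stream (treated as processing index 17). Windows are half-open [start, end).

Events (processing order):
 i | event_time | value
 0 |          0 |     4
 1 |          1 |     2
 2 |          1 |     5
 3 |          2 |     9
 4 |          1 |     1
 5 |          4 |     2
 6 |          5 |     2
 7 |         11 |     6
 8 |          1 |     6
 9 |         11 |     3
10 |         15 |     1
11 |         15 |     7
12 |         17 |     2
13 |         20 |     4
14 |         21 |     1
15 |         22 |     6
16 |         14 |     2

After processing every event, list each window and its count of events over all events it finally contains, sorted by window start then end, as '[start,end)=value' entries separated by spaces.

[0,6)=7 [1,7)=6 [2,8)=3 [3,9)=2 [4,10)=2 [5,11)=1 [6,12)=2 [7,13)=2 [8,14)=2 [9,15)=2 [10,16)=4 [11,17)=4 [12,18)=3 [13,19)=3 [14,20)=3 [15,21)=4 [16,22)=3 [17,23)=4 [18,24)=3 [19,25)=3 [20,26)=3 [21,27)=2 [22,28)=1

i=0 t=0 v=4: → [0,6); WM=0
i=1 t=1 v=2: → [1,7),[0,6); WM=1
i=2 t=1 v=5: → [1,7),[0,6); WM=1
i=3 t=2 v=9: → [2,8),[1,7),[0,6); WM=2
i=4 t=1 v=1: → [1,7),[0,6); WM=2
i=5 t=4 v=2: → [4,10),[3,9),[2,8),[1,7),[0,6); WM=4
i=6 t=5 v=2: → [5,11),[4,10),[3,9),[2,8),[1,7),[0,6); WM=5
i=7 t=11 v=6: → [11,17),[10,16),[9,15),[8,14),[7,13),[6,12); WM=11; [0,6) fires=7 [1,7) fires=6 [2,8) fires=3 [3,9) fires=2 [4,10) fires=2 [5,11) fires=1
i=8 t=1 v=6: DROP (t<11-1); WM=11
i=9 t=11 v=3: → [11,17),[10,16),[9,15),[8,14),[7,13),[6,12); WM=11
i=10 t=15 v=1: → [15,21),[14,20),[13,19),[12,18),[11,17),[10,16); WM=15; [6,12) fires=2 [7,13) fires=2 [8,14) fires=2 [9,15) fires=2
i=11 t=15 v=7: → [15,21),[14,20),[13,19),[12,18),[11,17),[10,16); WM=15
i=12 t=17 v=2: → [17,23),[16,22),[15,21),[14,20),[13,19),[12,18); WM=17; [10,16) fires=4 [11,17) fires=4
i=13 t=20 v=4: → [20,26),[19,25),[18,24),[17,23),[16,22),[15,21); WM=20; [12,18) fires=3 [13,19) fires=3 [14,20) fires=3
i=14 t=21 v=1: → [21,27),[20,26),[19,25),[18,24),[17,23),[16,22); WM=21; [15,21) fires=4
i=15 t=22 v=6: → [22,28),[21,27),[20,26),[19,25),[18,24),[17,23); WM=22; [16,22) fires=3
i=16 t=14 v=2: DROP (t<22-1); WM=22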